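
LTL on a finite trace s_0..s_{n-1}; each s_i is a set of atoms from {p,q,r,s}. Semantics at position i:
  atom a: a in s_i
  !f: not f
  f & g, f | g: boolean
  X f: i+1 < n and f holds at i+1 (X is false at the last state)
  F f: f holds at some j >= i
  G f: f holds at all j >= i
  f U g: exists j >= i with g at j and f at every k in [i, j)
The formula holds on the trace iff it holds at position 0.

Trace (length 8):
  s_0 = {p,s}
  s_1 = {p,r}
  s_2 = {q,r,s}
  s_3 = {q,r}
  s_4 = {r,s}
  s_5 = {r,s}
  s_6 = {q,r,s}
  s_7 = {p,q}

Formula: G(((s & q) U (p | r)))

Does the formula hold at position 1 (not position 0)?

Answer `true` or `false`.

s_0={p,s}: G(((s & q) U (p | r)))=True ((s & q) U (p | r))=True (s & q)=False s=True q=False (p | r)=True p=True r=False
s_1={p,r}: G(((s & q) U (p | r)))=True ((s & q) U (p | r))=True (s & q)=False s=False q=False (p | r)=True p=True r=True
s_2={q,r,s}: G(((s & q) U (p | r)))=True ((s & q) U (p | r))=True (s & q)=True s=True q=True (p | r)=True p=False r=True
s_3={q,r}: G(((s & q) U (p | r)))=True ((s & q) U (p | r))=True (s & q)=False s=False q=True (p | r)=True p=False r=True
s_4={r,s}: G(((s & q) U (p | r)))=True ((s & q) U (p | r))=True (s & q)=False s=True q=False (p | r)=True p=False r=True
s_5={r,s}: G(((s & q) U (p | r)))=True ((s & q) U (p | r))=True (s & q)=False s=True q=False (p | r)=True p=False r=True
s_6={q,r,s}: G(((s & q) U (p | r)))=True ((s & q) U (p | r))=True (s & q)=True s=True q=True (p | r)=True p=False r=True
s_7={p,q}: G(((s & q) U (p | r)))=True ((s & q) U (p | r))=True (s & q)=False s=False q=True (p | r)=True p=True r=False
Evaluating at position 1: result = True

Answer: true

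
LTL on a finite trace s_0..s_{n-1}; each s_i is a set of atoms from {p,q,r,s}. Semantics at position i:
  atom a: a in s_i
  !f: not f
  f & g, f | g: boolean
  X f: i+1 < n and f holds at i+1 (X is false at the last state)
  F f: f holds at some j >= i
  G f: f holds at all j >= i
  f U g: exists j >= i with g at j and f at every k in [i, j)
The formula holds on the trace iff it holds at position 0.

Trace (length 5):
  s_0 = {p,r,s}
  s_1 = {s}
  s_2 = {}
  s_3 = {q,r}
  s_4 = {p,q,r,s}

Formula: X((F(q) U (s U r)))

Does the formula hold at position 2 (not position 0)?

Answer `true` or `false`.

Answer: true

Derivation:
s_0={p,r,s}: X((F(q) U (s U r)))=True (F(q) U (s U r))=True F(q)=True q=False (s U r)=True s=True r=True
s_1={s}: X((F(q) U (s U r)))=True (F(q) U (s U r))=True F(q)=True q=False (s U r)=False s=True r=False
s_2={}: X((F(q) U (s U r)))=True (F(q) U (s U r))=True F(q)=True q=False (s U r)=False s=False r=False
s_3={q,r}: X((F(q) U (s U r)))=True (F(q) U (s U r))=True F(q)=True q=True (s U r)=True s=False r=True
s_4={p,q,r,s}: X((F(q) U (s U r)))=False (F(q) U (s U r))=True F(q)=True q=True (s U r)=True s=True r=True
Evaluating at position 2: result = True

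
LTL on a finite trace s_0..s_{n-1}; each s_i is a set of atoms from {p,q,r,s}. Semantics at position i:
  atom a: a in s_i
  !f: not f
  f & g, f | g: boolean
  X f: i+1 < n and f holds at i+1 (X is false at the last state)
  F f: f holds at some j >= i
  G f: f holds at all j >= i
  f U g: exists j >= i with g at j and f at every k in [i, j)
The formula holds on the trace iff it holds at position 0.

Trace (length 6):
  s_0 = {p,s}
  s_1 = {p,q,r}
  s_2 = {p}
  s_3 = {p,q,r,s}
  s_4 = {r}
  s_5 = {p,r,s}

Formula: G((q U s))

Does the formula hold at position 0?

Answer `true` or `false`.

s_0={p,s}: G((q U s))=False (q U s)=True q=False s=True
s_1={p,q,r}: G((q U s))=False (q U s)=False q=True s=False
s_2={p}: G((q U s))=False (q U s)=False q=False s=False
s_3={p,q,r,s}: G((q U s))=False (q U s)=True q=True s=True
s_4={r}: G((q U s))=False (q U s)=False q=False s=False
s_5={p,r,s}: G((q U s))=True (q U s)=True q=False s=True

Answer: false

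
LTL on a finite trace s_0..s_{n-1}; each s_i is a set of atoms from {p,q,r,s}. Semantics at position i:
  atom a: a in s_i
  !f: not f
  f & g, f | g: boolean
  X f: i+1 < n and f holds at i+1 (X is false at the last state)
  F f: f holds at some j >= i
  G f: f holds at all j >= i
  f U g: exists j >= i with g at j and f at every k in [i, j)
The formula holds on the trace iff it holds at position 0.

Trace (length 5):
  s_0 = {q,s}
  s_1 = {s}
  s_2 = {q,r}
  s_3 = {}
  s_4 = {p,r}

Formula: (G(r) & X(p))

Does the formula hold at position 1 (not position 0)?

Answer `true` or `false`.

Answer: false

Derivation:
s_0={q,s}: (G(r) & X(p))=False G(r)=False r=False X(p)=False p=False
s_1={s}: (G(r) & X(p))=False G(r)=False r=False X(p)=False p=False
s_2={q,r}: (G(r) & X(p))=False G(r)=False r=True X(p)=False p=False
s_3={}: (G(r) & X(p))=False G(r)=False r=False X(p)=True p=False
s_4={p,r}: (G(r) & X(p))=False G(r)=True r=True X(p)=False p=True
Evaluating at position 1: result = False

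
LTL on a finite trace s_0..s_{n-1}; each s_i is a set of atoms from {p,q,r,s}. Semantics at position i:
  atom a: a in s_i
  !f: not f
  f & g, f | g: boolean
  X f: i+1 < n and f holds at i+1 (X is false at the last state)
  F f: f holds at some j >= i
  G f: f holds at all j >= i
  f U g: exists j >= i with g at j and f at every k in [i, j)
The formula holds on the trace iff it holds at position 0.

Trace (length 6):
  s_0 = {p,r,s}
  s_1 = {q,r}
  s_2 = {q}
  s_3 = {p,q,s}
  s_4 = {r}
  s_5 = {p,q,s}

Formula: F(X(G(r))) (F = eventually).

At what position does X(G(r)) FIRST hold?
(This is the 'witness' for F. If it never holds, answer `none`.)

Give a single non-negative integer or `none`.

s_0={p,r,s}: X(G(r))=False G(r)=False r=True
s_1={q,r}: X(G(r))=False G(r)=False r=True
s_2={q}: X(G(r))=False G(r)=False r=False
s_3={p,q,s}: X(G(r))=False G(r)=False r=False
s_4={r}: X(G(r))=False G(r)=False r=True
s_5={p,q,s}: X(G(r))=False G(r)=False r=False
F(X(G(r))) does not hold (no witness exists).

Answer: none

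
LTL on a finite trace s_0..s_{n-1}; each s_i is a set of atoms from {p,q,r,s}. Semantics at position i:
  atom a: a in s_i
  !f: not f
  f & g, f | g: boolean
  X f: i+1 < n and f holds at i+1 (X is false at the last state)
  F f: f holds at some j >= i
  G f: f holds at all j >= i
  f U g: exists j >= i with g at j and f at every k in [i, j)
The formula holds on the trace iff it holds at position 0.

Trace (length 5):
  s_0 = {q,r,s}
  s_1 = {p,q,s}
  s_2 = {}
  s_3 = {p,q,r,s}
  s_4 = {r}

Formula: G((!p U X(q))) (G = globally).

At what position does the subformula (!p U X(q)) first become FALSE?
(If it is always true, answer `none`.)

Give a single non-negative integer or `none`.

Answer: 1

Derivation:
s_0={q,r,s}: (!p U X(q))=True !p=True p=False X(q)=True q=True
s_1={p,q,s}: (!p U X(q))=False !p=False p=True X(q)=False q=True
s_2={}: (!p U X(q))=True !p=True p=False X(q)=True q=False
s_3={p,q,r,s}: (!p U X(q))=False !p=False p=True X(q)=False q=True
s_4={r}: (!p U X(q))=False !p=True p=False X(q)=False q=False
G((!p U X(q))) holds globally = False
First violation at position 1.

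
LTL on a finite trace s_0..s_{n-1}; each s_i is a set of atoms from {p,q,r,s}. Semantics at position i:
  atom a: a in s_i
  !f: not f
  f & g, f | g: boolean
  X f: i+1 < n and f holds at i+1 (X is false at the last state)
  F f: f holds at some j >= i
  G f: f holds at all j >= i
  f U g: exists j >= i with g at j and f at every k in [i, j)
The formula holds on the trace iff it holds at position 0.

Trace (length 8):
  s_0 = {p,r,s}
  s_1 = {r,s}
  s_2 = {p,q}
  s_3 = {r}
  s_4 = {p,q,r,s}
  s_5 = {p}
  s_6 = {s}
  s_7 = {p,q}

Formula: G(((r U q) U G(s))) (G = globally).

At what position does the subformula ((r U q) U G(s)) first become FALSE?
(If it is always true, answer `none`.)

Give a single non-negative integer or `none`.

s_0={p,r,s}: ((r U q) U G(s))=False (r U q)=True r=True q=False G(s)=False s=True
s_1={r,s}: ((r U q) U G(s))=False (r U q)=True r=True q=False G(s)=False s=True
s_2={p,q}: ((r U q) U G(s))=False (r U q)=True r=False q=True G(s)=False s=False
s_3={r}: ((r U q) U G(s))=False (r U q)=True r=True q=False G(s)=False s=False
s_4={p,q,r,s}: ((r U q) U G(s))=False (r U q)=True r=True q=True G(s)=False s=True
s_5={p}: ((r U q) U G(s))=False (r U q)=False r=False q=False G(s)=False s=False
s_6={s}: ((r U q) U G(s))=False (r U q)=False r=False q=False G(s)=False s=True
s_7={p,q}: ((r U q) U G(s))=False (r U q)=True r=False q=True G(s)=False s=False
G(((r U q) U G(s))) holds globally = False
First violation at position 0.

Answer: 0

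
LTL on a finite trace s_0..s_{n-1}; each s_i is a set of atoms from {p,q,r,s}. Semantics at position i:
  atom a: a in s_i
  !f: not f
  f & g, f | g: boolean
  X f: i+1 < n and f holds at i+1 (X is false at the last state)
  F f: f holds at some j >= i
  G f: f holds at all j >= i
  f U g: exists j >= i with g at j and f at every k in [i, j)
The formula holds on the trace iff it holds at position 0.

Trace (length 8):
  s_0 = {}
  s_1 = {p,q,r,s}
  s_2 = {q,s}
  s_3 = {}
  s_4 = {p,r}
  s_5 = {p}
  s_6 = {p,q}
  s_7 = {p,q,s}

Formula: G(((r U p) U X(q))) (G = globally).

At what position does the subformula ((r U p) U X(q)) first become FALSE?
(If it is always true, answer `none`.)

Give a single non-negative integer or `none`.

s_0={}: ((r U p) U X(q))=True (r U p)=False r=False p=False X(q)=True q=False
s_1={p,q,r,s}: ((r U p) U X(q))=True (r U p)=True r=True p=True X(q)=True q=True
s_2={q,s}: ((r U p) U X(q))=False (r U p)=False r=False p=False X(q)=False q=True
s_3={}: ((r U p) U X(q))=False (r U p)=False r=False p=False X(q)=False q=False
s_4={p,r}: ((r U p) U X(q))=True (r U p)=True r=True p=True X(q)=False q=False
s_5={p}: ((r U p) U X(q))=True (r U p)=True r=False p=True X(q)=True q=False
s_6={p,q}: ((r U p) U X(q))=True (r U p)=True r=False p=True X(q)=True q=True
s_7={p,q,s}: ((r U p) U X(q))=False (r U p)=True r=False p=True X(q)=False q=True
G(((r U p) U X(q))) holds globally = False
First violation at position 2.

Answer: 2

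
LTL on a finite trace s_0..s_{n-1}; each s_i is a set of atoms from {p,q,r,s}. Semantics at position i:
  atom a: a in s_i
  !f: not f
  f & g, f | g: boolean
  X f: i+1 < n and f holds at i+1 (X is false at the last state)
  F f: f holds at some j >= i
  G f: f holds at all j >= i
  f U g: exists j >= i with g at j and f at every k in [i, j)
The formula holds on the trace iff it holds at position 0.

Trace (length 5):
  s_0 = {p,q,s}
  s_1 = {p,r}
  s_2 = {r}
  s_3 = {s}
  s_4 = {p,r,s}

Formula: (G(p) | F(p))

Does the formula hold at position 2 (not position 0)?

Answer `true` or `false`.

s_0={p,q,s}: (G(p) | F(p))=True G(p)=False p=True F(p)=True
s_1={p,r}: (G(p) | F(p))=True G(p)=False p=True F(p)=True
s_2={r}: (G(p) | F(p))=True G(p)=False p=False F(p)=True
s_3={s}: (G(p) | F(p))=True G(p)=False p=False F(p)=True
s_4={p,r,s}: (G(p) | F(p))=True G(p)=True p=True F(p)=True
Evaluating at position 2: result = True

Answer: true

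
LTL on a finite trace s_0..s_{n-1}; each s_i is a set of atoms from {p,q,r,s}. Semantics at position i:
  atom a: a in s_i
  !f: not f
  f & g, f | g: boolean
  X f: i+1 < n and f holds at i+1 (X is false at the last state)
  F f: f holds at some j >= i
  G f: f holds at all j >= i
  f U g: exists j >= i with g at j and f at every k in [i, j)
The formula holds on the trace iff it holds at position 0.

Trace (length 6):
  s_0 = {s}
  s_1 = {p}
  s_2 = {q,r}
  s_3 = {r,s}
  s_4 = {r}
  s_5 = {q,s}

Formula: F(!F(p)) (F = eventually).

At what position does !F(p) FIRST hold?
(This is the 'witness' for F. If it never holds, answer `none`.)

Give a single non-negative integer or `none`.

Answer: 2

Derivation:
s_0={s}: !F(p)=False F(p)=True p=False
s_1={p}: !F(p)=False F(p)=True p=True
s_2={q,r}: !F(p)=True F(p)=False p=False
s_3={r,s}: !F(p)=True F(p)=False p=False
s_4={r}: !F(p)=True F(p)=False p=False
s_5={q,s}: !F(p)=True F(p)=False p=False
F(!F(p)) holds; first witness at position 2.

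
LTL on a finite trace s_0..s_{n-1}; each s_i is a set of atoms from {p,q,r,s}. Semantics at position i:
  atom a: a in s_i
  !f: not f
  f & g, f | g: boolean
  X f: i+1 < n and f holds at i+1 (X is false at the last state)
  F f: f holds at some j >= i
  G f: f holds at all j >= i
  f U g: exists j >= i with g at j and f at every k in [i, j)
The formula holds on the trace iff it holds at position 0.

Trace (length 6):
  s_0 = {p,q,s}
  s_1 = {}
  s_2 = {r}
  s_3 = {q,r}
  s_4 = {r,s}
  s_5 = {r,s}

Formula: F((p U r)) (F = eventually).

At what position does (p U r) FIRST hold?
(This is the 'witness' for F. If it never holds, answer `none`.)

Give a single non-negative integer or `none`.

Answer: 2

Derivation:
s_0={p,q,s}: (p U r)=False p=True r=False
s_1={}: (p U r)=False p=False r=False
s_2={r}: (p U r)=True p=False r=True
s_3={q,r}: (p U r)=True p=False r=True
s_4={r,s}: (p U r)=True p=False r=True
s_5={r,s}: (p U r)=True p=False r=True
F((p U r)) holds; first witness at position 2.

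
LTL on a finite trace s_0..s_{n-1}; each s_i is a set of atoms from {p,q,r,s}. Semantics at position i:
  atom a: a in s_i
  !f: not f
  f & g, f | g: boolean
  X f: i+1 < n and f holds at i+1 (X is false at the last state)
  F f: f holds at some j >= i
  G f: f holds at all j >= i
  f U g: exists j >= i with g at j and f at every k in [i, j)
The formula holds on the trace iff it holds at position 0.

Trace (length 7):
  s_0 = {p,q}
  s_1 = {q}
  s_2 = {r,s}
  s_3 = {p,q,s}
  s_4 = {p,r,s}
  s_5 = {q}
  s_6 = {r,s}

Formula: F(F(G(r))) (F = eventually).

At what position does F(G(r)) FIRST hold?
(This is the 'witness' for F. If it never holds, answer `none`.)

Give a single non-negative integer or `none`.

s_0={p,q}: F(G(r))=True G(r)=False r=False
s_1={q}: F(G(r))=True G(r)=False r=False
s_2={r,s}: F(G(r))=True G(r)=False r=True
s_3={p,q,s}: F(G(r))=True G(r)=False r=False
s_4={p,r,s}: F(G(r))=True G(r)=False r=True
s_5={q}: F(G(r))=True G(r)=False r=False
s_6={r,s}: F(G(r))=True G(r)=True r=True
F(F(G(r))) holds; first witness at position 0.

Answer: 0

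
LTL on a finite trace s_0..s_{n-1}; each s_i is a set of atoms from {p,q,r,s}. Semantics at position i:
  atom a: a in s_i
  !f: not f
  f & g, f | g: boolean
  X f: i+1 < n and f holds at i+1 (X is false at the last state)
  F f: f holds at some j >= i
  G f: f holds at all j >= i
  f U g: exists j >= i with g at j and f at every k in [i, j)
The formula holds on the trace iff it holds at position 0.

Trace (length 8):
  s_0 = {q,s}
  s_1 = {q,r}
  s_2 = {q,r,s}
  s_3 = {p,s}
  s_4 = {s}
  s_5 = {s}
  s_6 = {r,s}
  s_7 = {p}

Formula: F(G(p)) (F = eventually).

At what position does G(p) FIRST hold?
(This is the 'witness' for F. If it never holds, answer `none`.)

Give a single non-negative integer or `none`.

s_0={q,s}: G(p)=False p=False
s_1={q,r}: G(p)=False p=False
s_2={q,r,s}: G(p)=False p=False
s_3={p,s}: G(p)=False p=True
s_4={s}: G(p)=False p=False
s_5={s}: G(p)=False p=False
s_6={r,s}: G(p)=False p=False
s_7={p}: G(p)=True p=True
F(G(p)) holds; first witness at position 7.

Answer: 7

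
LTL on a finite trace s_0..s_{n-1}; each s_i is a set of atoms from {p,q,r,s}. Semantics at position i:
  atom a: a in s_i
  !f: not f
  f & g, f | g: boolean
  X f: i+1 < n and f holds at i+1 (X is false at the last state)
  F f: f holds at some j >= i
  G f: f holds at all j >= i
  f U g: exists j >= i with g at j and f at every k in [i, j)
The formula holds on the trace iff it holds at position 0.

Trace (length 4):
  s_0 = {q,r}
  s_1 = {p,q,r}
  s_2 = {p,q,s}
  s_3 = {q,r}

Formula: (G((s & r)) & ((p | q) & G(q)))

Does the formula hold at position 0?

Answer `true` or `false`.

Answer: false

Derivation:
s_0={q,r}: (G((s & r)) & ((p | q) & G(q)))=False G((s & r))=False (s & r)=False s=False r=True ((p | q) & G(q))=True (p | q)=True p=False q=True G(q)=True
s_1={p,q,r}: (G((s & r)) & ((p | q) & G(q)))=False G((s & r))=False (s & r)=False s=False r=True ((p | q) & G(q))=True (p | q)=True p=True q=True G(q)=True
s_2={p,q,s}: (G((s & r)) & ((p | q) & G(q)))=False G((s & r))=False (s & r)=False s=True r=False ((p | q) & G(q))=True (p | q)=True p=True q=True G(q)=True
s_3={q,r}: (G((s & r)) & ((p | q) & G(q)))=False G((s & r))=False (s & r)=False s=False r=True ((p | q) & G(q))=True (p | q)=True p=False q=True G(q)=True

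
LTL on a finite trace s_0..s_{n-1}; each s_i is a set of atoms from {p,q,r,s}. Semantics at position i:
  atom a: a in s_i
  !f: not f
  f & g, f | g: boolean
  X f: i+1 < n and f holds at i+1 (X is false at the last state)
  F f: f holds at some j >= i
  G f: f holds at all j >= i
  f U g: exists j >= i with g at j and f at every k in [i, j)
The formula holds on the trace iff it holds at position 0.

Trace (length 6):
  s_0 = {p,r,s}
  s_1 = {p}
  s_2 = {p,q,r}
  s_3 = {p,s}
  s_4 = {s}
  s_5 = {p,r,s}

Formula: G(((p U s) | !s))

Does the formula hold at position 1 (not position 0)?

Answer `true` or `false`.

Answer: true

Derivation:
s_0={p,r,s}: G(((p U s) | !s))=True ((p U s) | !s)=True (p U s)=True p=True s=True !s=False
s_1={p}: G(((p U s) | !s))=True ((p U s) | !s)=True (p U s)=True p=True s=False !s=True
s_2={p,q,r}: G(((p U s) | !s))=True ((p U s) | !s)=True (p U s)=True p=True s=False !s=True
s_3={p,s}: G(((p U s) | !s))=True ((p U s) | !s)=True (p U s)=True p=True s=True !s=False
s_4={s}: G(((p U s) | !s))=True ((p U s) | !s)=True (p U s)=True p=False s=True !s=False
s_5={p,r,s}: G(((p U s) | !s))=True ((p U s) | !s)=True (p U s)=True p=True s=True !s=False
Evaluating at position 1: result = True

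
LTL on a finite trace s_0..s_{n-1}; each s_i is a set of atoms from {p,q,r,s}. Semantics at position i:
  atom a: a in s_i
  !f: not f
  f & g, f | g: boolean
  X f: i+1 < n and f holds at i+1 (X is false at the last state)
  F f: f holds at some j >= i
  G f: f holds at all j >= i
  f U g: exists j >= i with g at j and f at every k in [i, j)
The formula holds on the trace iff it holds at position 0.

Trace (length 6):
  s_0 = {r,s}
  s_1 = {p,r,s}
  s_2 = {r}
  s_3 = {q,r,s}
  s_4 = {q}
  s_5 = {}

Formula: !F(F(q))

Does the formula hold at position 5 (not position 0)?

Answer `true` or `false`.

s_0={r,s}: !F(F(q))=False F(F(q))=True F(q)=True q=False
s_1={p,r,s}: !F(F(q))=False F(F(q))=True F(q)=True q=False
s_2={r}: !F(F(q))=False F(F(q))=True F(q)=True q=False
s_3={q,r,s}: !F(F(q))=False F(F(q))=True F(q)=True q=True
s_4={q}: !F(F(q))=False F(F(q))=True F(q)=True q=True
s_5={}: !F(F(q))=True F(F(q))=False F(q)=False q=False
Evaluating at position 5: result = True

Answer: true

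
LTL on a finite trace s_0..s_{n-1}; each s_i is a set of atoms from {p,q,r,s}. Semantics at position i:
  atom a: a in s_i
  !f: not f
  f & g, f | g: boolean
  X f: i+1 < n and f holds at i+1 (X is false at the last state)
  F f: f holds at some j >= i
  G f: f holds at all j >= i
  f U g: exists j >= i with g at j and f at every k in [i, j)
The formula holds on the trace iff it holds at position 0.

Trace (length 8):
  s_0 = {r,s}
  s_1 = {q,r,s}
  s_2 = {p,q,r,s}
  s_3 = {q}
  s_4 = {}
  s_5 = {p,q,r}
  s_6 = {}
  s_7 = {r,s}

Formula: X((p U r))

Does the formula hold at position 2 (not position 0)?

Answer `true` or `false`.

Answer: false

Derivation:
s_0={r,s}: X((p U r))=True (p U r)=True p=False r=True
s_1={q,r,s}: X((p U r))=True (p U r)=True p=False r=True
s_2={p,q,r,s}: X((p U r))=False (p U r)=True p=True r=True
s_3={q}: X((p U r))=False (p U r)=False p=False r=False
s_4={}: X((p U r))=True (p U r)=False p=False r=False
s_5={p,q,r}: X((p U r))=False (p U r)=True p=True r=True
s_6={}: X((p U r))=True (p U r)=False p=False r=False
s_7={r,s}: X((p U r))=False (p U r)=True p=False r=True
Evaluating at position 2: result = False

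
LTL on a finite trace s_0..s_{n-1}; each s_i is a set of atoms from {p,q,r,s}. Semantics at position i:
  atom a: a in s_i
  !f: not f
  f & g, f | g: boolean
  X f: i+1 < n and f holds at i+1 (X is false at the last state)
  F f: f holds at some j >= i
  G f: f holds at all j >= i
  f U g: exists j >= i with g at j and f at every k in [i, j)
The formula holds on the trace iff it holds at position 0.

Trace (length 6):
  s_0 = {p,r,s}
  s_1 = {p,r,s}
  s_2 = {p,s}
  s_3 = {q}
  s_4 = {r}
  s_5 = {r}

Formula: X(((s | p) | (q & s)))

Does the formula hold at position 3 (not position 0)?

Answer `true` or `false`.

s_0={p,r,s}: X(((s | p) | (q & s)))=True ((s | p) | (q & s))=True (s | p)=True s=True p=True (q & s)=False q=False
s_1={p,r,s}: X(((s | p) | (q & s)))=True ((s | p) | (q & s))=True (s | p)=True s=True p=True (q & s)=False q=False
s_2={p,s}: X(((s | p) | (q & s)))=False ((s | p) | (q & s))=True (s | p)=True s=True p=True (q & s)=False q=False
s_3={q}: X(((s | p) | (q & s)))=False ((s | p) | (q & s))=False (s | p)=False s=False p=False (q & s)=False q=True
s_4={r}: X(((s | p) | (q & s)))=False ((s | p) | (q & s))=False (s | p)=False s=False p=False (q & s)=False q=False
s_5={r}: X(((s | p) | (q & s)))=False ((s | p) | (q & s))=False (s | p)=False s=False p=False (q & s)=False q=False
Evaluating at position 3: result = False

Answer: false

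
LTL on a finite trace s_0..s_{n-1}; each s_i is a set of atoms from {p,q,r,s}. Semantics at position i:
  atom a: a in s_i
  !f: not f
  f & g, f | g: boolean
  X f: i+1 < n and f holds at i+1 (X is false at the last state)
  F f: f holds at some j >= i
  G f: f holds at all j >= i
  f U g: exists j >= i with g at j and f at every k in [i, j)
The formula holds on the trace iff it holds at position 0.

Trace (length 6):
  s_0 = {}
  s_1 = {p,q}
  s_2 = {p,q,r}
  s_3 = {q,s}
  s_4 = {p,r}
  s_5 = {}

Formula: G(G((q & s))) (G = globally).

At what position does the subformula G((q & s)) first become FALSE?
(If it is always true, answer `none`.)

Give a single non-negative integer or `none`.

Answer: 0

Derivation:
s_0={}: G((q & s))=False (q & s)=False q=False s=False
s_1={p,q}: G((q & s))=False (q & s)=False q=True s=False
s_2={p,q,r}: G((q & s))=False (q & s)=False q=True s=False
s_3={q,s}: G((q & s))=False (q & s)=True q=True s=True
s_4={p,r}: G((q & s))=False (q & s)=False q=False s=False
s_5={}: G((q & s))=False (q & s)=False q=False s=False
G(G((q & s))) holds globally = False
First violation at position 0.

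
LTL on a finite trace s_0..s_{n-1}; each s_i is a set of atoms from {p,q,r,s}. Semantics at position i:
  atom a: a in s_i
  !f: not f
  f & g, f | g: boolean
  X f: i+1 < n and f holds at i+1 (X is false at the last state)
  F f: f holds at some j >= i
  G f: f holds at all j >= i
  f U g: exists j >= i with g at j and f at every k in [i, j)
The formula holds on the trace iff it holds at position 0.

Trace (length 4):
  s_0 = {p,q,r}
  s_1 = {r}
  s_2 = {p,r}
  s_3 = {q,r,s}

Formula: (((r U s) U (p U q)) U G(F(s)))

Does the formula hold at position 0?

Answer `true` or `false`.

Answer: true

Derivation:
s_0={p,q,r}: (((r U s) U (p U q)) U G(F(s)))=True ((r U s) U (p U q))=True (r U s)=True r=True s=False (p U q)=True p=True q=True G(F(s))=True F(s)=True
s_1={r}: (((r U s) U (p U q)) U G(F(s)))=True ((r U s) U (p U q))=True (r U s)=True r=True s=False (p U q)=False p=False q=False G(F(s))=True F(s)=True
s_2={p,r}: (((r U s) U (p U q)) U G(F(s)))=True ((r U s) U (p U q))=True (r U s)=True r=True s=False (p U q)=True p=True q=False G(F(s))=True F(s)=True
s_3={q,r,s}: (((r U s) U (p U q)) U G(F(s)))=True ((r U s) U (p U q))=True (r U s)=True r=True s=True (p U q)=True p=False q=True G(F(s))=True F(s)=True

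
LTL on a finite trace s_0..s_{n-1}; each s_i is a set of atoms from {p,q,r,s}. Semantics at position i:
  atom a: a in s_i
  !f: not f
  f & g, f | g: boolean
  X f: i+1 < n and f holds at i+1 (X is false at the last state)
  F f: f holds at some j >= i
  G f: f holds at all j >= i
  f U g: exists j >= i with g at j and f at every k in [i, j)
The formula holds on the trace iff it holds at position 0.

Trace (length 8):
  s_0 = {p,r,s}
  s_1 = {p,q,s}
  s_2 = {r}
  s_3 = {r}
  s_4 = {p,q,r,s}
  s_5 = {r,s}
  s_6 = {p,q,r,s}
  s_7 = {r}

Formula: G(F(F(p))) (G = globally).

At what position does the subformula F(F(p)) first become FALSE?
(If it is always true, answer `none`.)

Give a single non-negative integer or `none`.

Answer: 7

Derivation:
s_0={p,r,s}: F(F(p))=True F(p)=True p=True
s_1={p,q,s}: F(F(p))=True F(p)=True p=True
s_2={r}: F(F(p))=True F(p)=True p=False
s_3={r}: F(F(p))=True F(p)=True p=False
s_4={p,q,r,s}: F(F(p))=True F(p)=True p=True
s_5={r,s}: F(F(p))=True F(p)=True p=False
s_6={p,q,r,s}: F(F(p))=True F(p)=True p=True
s_7={r}: F(F(p))=False F(p)=False p=False
G(F(F(p))) holds globally = False
First violation at position 7.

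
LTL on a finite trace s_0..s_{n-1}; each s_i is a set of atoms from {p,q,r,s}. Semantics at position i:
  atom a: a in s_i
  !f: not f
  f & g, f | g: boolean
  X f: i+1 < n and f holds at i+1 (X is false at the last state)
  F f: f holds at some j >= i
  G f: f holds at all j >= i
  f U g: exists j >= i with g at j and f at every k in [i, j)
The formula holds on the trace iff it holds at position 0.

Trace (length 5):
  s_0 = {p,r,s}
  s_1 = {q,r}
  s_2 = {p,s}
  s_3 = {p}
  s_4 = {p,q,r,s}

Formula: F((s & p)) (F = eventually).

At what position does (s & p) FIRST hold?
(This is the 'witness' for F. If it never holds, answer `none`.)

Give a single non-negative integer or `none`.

s_0={p,r,s}: (s & p)=True s=True p=True
s_1={q,r}: (s & p)=False s=False p=False
s_2={p,s}: (s & p)=True s=True p=True
s_3={p}: (s & p)=False s=False p=True
s_4={p,q,r,s}: (s & p)=True s=True p=True
F((s & p)) holds; first witness at position 0.

Answer: 0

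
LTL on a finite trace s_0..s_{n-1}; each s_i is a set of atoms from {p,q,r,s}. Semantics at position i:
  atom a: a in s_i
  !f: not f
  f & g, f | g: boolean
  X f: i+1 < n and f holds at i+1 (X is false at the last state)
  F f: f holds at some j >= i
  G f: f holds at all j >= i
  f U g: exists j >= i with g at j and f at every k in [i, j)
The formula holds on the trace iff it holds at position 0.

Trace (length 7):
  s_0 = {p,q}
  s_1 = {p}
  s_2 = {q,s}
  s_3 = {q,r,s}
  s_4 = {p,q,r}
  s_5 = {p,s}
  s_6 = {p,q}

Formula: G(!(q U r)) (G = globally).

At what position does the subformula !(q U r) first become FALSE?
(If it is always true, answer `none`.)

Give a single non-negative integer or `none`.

Answer: 2

Derivation:
s_0={p,q}: !(q U r)=True (q U r)=False q=True r=False
s_1={p}: !(q U r)=True (q U r)=False q=False r=False
s_2={q,s}: !(q U r)=False (q U r)=True q=True r=False
s_3={q,r,s}: !(q U r)=False (q U r)=True q=True r=True
s_4={p,q,r}: !(q U r)=False (q U r)=True q=True r=True
s_5={p,s}: !(q U r)=True (q U r)=False q=False r=False
s_6={p,q}: !(q U r)=True (q U r)=False q=True r=False
G(!(q U r)) holds globally = False
First violation at position 2.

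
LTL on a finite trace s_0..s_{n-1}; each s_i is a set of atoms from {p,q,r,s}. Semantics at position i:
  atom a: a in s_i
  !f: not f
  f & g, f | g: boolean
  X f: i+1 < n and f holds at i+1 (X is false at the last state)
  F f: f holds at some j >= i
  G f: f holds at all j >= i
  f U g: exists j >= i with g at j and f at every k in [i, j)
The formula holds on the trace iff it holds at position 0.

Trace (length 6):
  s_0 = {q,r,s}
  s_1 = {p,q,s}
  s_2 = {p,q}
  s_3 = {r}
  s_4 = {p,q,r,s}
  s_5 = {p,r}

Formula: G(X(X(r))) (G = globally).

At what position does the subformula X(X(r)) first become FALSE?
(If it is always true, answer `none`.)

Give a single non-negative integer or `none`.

s_0={q,r,s}: X(X(r))=False X(r)=False r=True
s_1={p,q,s}: X(X(r))=True X(r)=False r=False
s_2={p,q}: X(X(r))=True X(r)=True r=False
s_3={r}: X(X(r))=True X(r)=True r=True
s_4={p,q,r,s}: X(X(r))=False X(r)=True r=True
s_5={p,r}: X(X(r))=False X(r)=False r=True
G(X(X(r))) holds globally = False
First violation at position 0.

Answer: 0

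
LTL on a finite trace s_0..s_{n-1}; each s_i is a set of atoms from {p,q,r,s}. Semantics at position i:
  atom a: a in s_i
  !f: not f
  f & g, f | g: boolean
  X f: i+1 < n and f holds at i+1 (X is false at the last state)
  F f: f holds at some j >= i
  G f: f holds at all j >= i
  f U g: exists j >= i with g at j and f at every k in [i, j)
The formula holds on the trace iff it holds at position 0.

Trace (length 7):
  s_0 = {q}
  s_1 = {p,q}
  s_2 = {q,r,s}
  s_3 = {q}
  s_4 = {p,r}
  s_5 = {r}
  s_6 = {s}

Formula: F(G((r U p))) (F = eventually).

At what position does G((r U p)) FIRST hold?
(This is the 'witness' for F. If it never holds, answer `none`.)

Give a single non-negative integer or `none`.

s_0={q}: G((r U p))=False (r U p)=False r=False p=False
s_1={p,q}: G((r U p))=False (r U p)=True r=False p=True
s_2={q,r,s}: G((r U p))=False (r U p)=False r=True p=False
s_3={q}: G((r U p))=False (r U p)=False r=False p=False
s_4={p,r}: G((r U p))=False (r U p)=True r=True p=True
s_5={r}: G((r U p))=False (r U p)=False r=True p=False
s_6={s}: G((r U p))=False (r U p)=False r=False p=False
F(G((r U p))) does not hold (no witness exists).

Answer: none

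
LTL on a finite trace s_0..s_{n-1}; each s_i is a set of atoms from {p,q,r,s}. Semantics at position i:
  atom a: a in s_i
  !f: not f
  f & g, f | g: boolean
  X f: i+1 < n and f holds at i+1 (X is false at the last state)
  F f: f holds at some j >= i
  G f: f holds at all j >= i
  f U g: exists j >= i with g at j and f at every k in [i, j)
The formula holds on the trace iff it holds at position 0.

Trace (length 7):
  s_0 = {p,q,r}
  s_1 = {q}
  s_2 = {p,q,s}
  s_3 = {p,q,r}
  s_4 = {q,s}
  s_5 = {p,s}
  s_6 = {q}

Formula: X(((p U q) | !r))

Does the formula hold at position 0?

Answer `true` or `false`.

Answer: true

Derivation:
s_0={p,q,r}: X(((p U q) | !r))=True ((p U q) | !r)=True (p U q)=True p=True q=True !r=False r=True
s_1={q}: X(((p U q) | !r))=True ((p U q) | !r)=True (p U q)=True p=False q=True !r=True r=False
s_2={p,q,s}: X(((p U q) | !r))=True ((p U q) | !r)=True (p U q)=True p=True q=True !r=True r=False
s_3={p,q,r}: X(((p U q) | !r))=True ((p U q) | !r)=True (p U q)=True p=True q=True !r=False r=True
s_4={q,s}: X(((p U q) | !r))=True ((p U q) | !r)=True (p U q)=True p=False q=True !r=True r=False
s_5={p,s}: X(((p U q) | !r))=True ((p U q) | !r)=True (p U q)=True p=True q=False !r=True r=False
s_6={q}: X(((p U q) | !r))=False ((p U q) | !r)=True (p U q)=True p=False q=True !r=True r=False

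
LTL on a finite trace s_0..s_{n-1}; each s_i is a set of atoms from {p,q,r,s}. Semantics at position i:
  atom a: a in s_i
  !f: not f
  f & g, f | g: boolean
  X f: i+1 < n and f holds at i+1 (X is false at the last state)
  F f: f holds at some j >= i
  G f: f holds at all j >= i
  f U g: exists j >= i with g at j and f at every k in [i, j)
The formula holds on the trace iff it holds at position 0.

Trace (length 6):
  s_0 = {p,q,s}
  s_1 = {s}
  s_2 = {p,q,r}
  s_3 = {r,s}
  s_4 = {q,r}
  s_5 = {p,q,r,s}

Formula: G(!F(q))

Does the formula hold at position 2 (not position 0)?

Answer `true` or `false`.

s_0={p,q,s}: G(!F(q))=False !F(q)=False F(q)=True q=True
s_1={s}: G(!F(q))=False !F(q)=False F(q)=True q=False
s_2={p,q,r}: G(!F(q))=False !F(q)=False F(q)=True q=True
s_3={r,s}: G(!F(q))=False !F(q)=False F(q)=True q=False
s_4={q,r}: G(!F(q))=False !F(q)=False F(q)=True q=True
s_5={p,q,r,s}: G(!F(q))=False !F(q)=False F(q)=True q=True
Evaluating at position 2: result = False

Answer: false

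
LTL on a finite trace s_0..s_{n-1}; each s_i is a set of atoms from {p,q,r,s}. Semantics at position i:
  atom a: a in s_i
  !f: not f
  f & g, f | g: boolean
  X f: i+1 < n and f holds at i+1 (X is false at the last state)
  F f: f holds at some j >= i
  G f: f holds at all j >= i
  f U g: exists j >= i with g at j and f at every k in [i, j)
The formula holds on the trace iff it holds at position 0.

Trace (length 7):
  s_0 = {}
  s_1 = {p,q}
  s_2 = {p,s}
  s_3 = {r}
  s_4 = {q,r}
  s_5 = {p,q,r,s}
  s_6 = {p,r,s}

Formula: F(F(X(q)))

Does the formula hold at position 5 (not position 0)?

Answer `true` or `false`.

s_0={}: F(F(X(q)))=True F(X(q))=True X(q)=True q=False
s_1={p,q}: F(F(X(q)))=True F(X(q))=True X(q)=False q=True
s_2={p,s}: F(F(X(q)))=True F(X(q))=True X(q)=False q=False
s_3={r}: F(F(X(q)))=True F(X(q))=True X(q)=True q=False
s_4={q,r}: F(F(X(q)))=True F(X(q))=True X(q)=True q=True
s_5={p,q,r,s}: F(F(X(q)))=False F(X(q))=False X(q)=False q=True
s_6={p,r,s}: F(F(X(q)))=False F(X(q))=False X(q)=False q=False
Evaluating at position 5: result = False

Answer: false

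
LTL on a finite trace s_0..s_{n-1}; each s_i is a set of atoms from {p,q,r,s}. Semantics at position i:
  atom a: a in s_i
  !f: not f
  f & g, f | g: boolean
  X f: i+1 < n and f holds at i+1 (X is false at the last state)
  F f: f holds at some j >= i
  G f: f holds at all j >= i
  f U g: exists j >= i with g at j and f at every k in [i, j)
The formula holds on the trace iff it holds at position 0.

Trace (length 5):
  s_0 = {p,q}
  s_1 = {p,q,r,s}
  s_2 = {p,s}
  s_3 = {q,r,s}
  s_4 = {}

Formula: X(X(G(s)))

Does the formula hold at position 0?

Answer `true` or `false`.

Answer: false

Derivation:
s_0={p,q}: X(X(G(s)))=False X(G(s))=False G(s)=False s=False
s_1={p,q,r,s}: X(X(G(s)))=False X(G(s))=False G(s)=False s=True
s_2={p,s}: X(X(G(s)))=False X(G(s))=False G(s)=False s=True
s_3={q,r,s}: X(X(G(s)))=False X(G(s))=False G(s)=False s=True
s_4={}: X(X(G(s)))=False X(G(s))=False G(s)=False s=False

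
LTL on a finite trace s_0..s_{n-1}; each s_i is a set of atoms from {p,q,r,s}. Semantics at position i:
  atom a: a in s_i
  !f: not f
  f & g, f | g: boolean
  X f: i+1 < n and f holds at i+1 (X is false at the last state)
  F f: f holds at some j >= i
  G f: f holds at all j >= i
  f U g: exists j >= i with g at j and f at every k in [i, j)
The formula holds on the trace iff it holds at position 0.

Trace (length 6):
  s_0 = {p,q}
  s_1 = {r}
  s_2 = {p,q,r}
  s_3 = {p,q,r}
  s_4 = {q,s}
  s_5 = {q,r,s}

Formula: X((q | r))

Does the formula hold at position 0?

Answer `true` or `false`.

Answer: true

Derivation:
s_0={p,q}: X((q | r))=True (q | r)=True q=True r=False
s_1={r}: X((q | r))=True (q | r)=True q=False r=True
s_2={p,q,r}: X((q | r))=True (q | r)=True q=True r=True
s_3={p,q,r}: X((q | r))=True (q | r)=True q=True r=True
s_4={q,s}: X((q | r))=True (q | r)=True q=True r=False
s_5={q,r,s}: X((q | r))=False (q | r)=True q=True r=True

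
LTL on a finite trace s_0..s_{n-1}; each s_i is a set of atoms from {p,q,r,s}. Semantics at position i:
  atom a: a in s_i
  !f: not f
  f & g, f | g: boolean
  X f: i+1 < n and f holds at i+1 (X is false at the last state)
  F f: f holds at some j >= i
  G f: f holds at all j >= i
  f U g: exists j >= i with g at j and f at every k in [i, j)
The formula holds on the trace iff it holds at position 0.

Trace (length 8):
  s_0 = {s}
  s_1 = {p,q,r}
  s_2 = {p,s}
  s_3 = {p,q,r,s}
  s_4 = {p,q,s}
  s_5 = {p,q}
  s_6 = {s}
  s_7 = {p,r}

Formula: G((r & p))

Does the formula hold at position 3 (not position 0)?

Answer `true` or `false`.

s_0={s}: G((r & p))=False (r & p)=False r=False p=False
s_1={p,q,r}: G((r & p))=False (r & p)=True r=True p=True
s_2={p,s}: G((r & p))=False (r & p)=False r=False p=True
s_3={p,q,r,s}: G((r & p))=False (r & p)=True r=True p=True
s_4={p,q,s}: G((r & p))=False (r & p)=False r=False p=True
s_5={p,q}: G((r & p))=False (r & p)=False r=False p=True
s_6={s}: G((r & p))=False (r & p)=False r=False p=False
s_7={p,r}: G((r & p))=True (r & p)=True r=True p=True
Evaluating at position 3: result = False

Answer: false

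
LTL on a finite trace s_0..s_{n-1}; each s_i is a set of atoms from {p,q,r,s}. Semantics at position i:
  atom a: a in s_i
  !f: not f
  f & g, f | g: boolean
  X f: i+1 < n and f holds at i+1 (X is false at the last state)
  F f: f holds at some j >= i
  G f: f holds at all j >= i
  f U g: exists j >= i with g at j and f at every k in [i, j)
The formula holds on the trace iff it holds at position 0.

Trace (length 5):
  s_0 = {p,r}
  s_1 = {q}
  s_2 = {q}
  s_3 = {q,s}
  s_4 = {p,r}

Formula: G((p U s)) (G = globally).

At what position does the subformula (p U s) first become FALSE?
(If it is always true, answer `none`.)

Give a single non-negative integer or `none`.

Answer: 0

Derivation:
s_0={p,r}: (p U s)=False p=True s=False
s_1={q}: (p U s)=False p=False s=False
s_2={q}: (p U s)=False p=False s=False
s_3={q,s}: (p U s)=True p=False s=True
s_4={p,r}: (p U s)=False p=True s=False
G((p U s)) holds globally = False
First violation at position 0.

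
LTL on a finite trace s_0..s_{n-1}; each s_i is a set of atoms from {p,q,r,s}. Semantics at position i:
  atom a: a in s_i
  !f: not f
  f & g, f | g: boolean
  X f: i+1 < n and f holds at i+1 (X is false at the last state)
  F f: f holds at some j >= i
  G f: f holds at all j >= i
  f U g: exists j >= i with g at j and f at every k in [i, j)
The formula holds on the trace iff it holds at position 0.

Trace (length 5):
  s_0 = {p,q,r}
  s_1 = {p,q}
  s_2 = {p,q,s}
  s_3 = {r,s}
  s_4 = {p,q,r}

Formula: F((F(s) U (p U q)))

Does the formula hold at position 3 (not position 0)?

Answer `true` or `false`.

Answer: true

Derivation:
s_0={p,q,r}: F((F(s) U (p U q)))=True (F(s) U (p U q))=True F(s)=True s=False (p U q)=True p=True q=True
s_1={p,q}: F((F(s) U (p U q)))=True (F(s) U (p U q))=True F(s)=True s=False (p U q)=True p=True q=True
s_2={p,q,s}: F((F(s) U (p U q)))=True (F(s) U (p U q))=True F(s)=True s=True (p U q)=True p=True q=True
s_3={r,s}: F((F(s) U (p U q)))=True (F(s) U (p U q))=True F(s)=True s=True (p U q)=False p=False q=False
s_4={p,q,r}: F((F(s) U (p U q)))=True (F(s) U (p U q))=True F(s)=False s=False (p U q)=True p=True q=True
Evaluating at position 3: result = True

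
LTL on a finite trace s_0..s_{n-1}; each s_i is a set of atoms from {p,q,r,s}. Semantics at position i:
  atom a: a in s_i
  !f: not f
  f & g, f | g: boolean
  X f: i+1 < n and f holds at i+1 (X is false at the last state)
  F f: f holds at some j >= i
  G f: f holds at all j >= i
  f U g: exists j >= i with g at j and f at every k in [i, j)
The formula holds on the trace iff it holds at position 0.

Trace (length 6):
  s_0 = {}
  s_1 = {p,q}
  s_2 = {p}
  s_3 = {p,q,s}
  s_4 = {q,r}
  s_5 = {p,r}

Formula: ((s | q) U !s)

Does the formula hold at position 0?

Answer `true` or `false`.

s_0={}: ((s | q) U !s)=True (s | q)=False s=False q=False !s=True
s_1={p,q}: ((s | q) U !s)=True (s | q)=True s=False q=True !s=True
s_2={p}: ((s | q) U !s)=True (s | q)=False s=False q=False !s=True
s_3={p,q,s}: ((s | q) U !s)=True (s | q)=True s=True q=True !s=False
s_4={q,r}: ((s | q) U !s)=True (s | q)=True s=False q=True !s=True
s_5={p,r}: ((s | q) U !s)=True (s | q)=False s=False q=False !s=True

Answer: true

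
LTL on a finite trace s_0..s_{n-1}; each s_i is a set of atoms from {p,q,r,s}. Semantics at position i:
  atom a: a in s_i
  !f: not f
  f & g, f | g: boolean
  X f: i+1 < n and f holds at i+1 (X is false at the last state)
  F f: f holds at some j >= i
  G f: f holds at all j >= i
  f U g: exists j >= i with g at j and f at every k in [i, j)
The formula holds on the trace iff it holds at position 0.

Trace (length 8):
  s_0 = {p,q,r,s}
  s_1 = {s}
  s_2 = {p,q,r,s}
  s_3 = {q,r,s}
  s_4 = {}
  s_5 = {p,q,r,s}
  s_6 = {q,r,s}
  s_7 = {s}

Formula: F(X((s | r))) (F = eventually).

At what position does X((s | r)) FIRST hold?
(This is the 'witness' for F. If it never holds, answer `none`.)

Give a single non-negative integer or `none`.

s_0={p,q,r,s}: X((s | r))=True (s | r)=True s=True r=True
s_1={s}: X((s | r))=True (s | r)=True s=True r=False
s_2={p,q,r,s}: X((s | r))=True (s | r)=True s=True r=True
s_3={q,r,s}: X((s | r))=False (s | r)=True s=True r=True
s_4={}: X((s | r))=True (s | r)=False s=False r=False
s_5={p,q,r,s}: X((s | r))=True (s | r)=True s=True r=True
s_6={q,r,s}: X((s | r))=True (s | r)=True s=True r=True
s_7={s}: X((s | r))=False (s | r)=True s=True r=False
F(X((s | r))) holds; first witness at position 0.

Answer: 0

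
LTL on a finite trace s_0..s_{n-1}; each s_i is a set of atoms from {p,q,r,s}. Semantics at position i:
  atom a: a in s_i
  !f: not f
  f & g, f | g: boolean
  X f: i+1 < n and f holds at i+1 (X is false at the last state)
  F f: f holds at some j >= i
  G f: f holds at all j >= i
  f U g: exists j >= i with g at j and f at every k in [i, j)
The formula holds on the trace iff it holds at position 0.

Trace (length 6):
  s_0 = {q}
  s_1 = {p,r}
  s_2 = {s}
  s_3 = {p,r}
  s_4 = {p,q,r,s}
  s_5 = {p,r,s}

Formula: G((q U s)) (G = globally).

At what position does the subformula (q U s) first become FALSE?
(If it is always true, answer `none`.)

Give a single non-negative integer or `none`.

s_0={q}: (q U s)=False q=True s=False
s_1={p,r}: (q U s)=False q=False s=False
s_2={s}: (q U s)=True q=False s=True
s_3={p,r}: (q U s)=False q=False s=False
s_4={p,q,r,s}: (q U s)=True q=True s=True
s_5={p,r,s}: (q U s)=True q=False s=True
G((q U s)) holds globally = False
First violation at position 0.

Answer: 0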